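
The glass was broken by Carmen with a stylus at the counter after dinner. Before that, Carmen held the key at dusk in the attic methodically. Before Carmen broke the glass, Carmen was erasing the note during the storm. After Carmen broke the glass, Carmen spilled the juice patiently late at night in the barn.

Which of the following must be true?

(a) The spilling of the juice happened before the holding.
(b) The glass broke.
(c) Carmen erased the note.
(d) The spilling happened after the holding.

(a) Not entailed — the narrative places the holding before the spilling, not after.
(b) Entailed — 'Carmen broke the glass' is causative; it entails the inchoative 'the glass broke'.
(c) Not entailed — 'was erasing' is progressive on an accomplishment; it does not entail the completed 'erased'.
(d) Entailed — the narrative places the holding before the spilling.

(b), (d)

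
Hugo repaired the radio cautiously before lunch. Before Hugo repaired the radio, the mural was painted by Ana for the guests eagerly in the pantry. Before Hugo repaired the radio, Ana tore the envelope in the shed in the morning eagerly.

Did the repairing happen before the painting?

no

The narrative orders the painting before the repairing.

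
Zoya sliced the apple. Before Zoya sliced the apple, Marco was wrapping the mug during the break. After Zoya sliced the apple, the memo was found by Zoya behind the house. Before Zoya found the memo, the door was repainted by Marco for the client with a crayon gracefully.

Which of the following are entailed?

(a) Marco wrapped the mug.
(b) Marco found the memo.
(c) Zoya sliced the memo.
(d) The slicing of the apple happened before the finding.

(d)

(a) Not entailed — 'was wrapping' is progressive on an accomplishment; it does not entail the completed 'wrapped'.
(b) Not entailed — the passage has Zoya finding the memo, not Marco.
(c) Not entailed — Zoya sliced the apple, not the memo; the memo belongs to the finding event.
(d) Entailed — the narrative places the slicing before the finding.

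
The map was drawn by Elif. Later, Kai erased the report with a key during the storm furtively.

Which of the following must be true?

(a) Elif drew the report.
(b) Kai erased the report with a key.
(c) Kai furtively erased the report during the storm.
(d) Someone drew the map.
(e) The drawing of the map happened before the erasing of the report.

(a) Not entailed — Elif drew the map, not the report; the report belongs to the erasing event.
(b) Entailed — every conjunct here is already in the original erasing event.
(c) Entailed — every conjunct here is already in the original erasing event.
(d) Entailed — generalizing the agent leaves a sub-description the original still satisfies.
(e) Entailed — the narrative places the drawing before the erasing.

(b), (c), (d), (e)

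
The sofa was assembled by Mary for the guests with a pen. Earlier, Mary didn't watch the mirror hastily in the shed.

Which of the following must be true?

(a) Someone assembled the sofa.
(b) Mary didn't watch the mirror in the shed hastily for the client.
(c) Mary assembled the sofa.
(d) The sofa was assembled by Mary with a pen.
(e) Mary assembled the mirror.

(a), (b), (c), (d)

(a) Entailed — every conjunct here is already in the original assembling event.
(b) Entailed — under negation, adding a further restriction is entailed: if no such watching event occurred, none occurred for the client either.
(c) Entailed — every conjunct here is already in the original assembling event.
(d) Entailed — dropping 'for the guests' leaves a sub-description the original still satisfies.
(e) Not entailed — Mary assembled the sofa, not the mirror; the mirror belongs to the watching event.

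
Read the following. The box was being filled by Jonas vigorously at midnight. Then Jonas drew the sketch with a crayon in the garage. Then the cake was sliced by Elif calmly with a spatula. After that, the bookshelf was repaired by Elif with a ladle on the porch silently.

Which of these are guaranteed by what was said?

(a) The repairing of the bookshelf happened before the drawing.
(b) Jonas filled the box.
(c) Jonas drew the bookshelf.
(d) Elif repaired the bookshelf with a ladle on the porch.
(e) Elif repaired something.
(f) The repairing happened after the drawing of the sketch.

(d), (e), (f)

(a) Not entailed — the narrative places the drawing before the repairing, not after.
(b) Not entailed — 'was filling' is progressive on an accomplishment; it does not entail the completed 'filled'.
(c) Not entailed — Jonas drew the sketch, not the bookshelf; the bookshelf belongs to the repairing event.
(d) Entailed — every conjunct here is already in the original repairing event.
(e) Entailed — dropping 'silently', 'with a ladle', 'on the porch' and generalizing the patient leaves a sub-description the original still satisfies.
(f) Entailed — the narrative places the drawing before the repairing.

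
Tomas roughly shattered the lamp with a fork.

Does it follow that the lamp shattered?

yes

'Tomas shattered the lamp' is the causative; it entails the inchoative 'the lamp shattered'.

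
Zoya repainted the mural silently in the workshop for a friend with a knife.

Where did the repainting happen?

'in the workshop' marks the location of the repainting event.

in the workshop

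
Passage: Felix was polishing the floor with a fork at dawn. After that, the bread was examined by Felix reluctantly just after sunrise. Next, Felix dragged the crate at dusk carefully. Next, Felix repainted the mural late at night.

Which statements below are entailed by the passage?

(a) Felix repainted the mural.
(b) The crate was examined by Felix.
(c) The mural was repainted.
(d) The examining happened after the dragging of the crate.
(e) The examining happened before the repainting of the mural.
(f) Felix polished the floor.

(a) Entailed — every conjunct here is already in the original repainting event.
(b) Not entailed — Felix examined the bread, not the crate; the crate belongs to the dragging event.
(c) Entailed — every conjunct here is already in the original repainting event.
(d) Not entailed — the narrative places the examining before the dragging, not after.
(e) Entailed — the narrative places the examining before the repainting.
(f) Entailed — 'polish' is an activity; 'was polishing' entails that some polishing happened, so 'polished' holds.

(a), (c), (e), (f)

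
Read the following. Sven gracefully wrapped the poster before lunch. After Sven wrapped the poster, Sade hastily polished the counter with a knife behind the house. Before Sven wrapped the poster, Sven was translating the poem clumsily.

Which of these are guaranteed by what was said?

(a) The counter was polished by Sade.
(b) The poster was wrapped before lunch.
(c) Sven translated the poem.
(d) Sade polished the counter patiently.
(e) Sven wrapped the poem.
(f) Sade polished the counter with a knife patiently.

(a) Entailed — every conjunct here is already in the original polishing event.
(b) Entailed — the original entails any weakening of itself; this just drops 'gracefully' and generalizes the agent.
(c) Not entailed — 'was translating' is progressive on an accomplishment; it does not entail the completed 'translated'.
(d) Not entailed — 'patiently' adds a manner not in (and inconsistent with) the original.
(e) Not entailed — Sven wrapped the poster, not the poem; the poem belongs to the translating event.
(f) Not entailed — 'patiently' adds a manner not in (and inconsistent with) the original.

(a), (b)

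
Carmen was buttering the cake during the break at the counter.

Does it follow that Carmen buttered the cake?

'was buttering' is progressive; for an accomplishment like 'butter the cake', it doesn't entail completion.

no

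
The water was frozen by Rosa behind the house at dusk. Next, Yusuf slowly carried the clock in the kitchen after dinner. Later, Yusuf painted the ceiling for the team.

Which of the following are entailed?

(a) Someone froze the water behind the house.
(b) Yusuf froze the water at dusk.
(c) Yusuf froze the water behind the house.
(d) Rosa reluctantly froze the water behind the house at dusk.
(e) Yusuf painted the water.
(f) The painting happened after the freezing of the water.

(a), (f)

(a) Entailed — every conjunct here is already in the original freezing event.
(b) Not entailed — the passage has Rosa freezing the water, not Yusuf.
(c) Not entailed — the passage has Rosa freezing the water, not Yusuf.
(d) Not entailed — 'reluctantly' adds information not in the original event.
(e) Not entailed — Yusuf painted the ceiling, not the water; the water belongs to the freezing event.
(f) Entailed — the narrative places the freezing before the painting.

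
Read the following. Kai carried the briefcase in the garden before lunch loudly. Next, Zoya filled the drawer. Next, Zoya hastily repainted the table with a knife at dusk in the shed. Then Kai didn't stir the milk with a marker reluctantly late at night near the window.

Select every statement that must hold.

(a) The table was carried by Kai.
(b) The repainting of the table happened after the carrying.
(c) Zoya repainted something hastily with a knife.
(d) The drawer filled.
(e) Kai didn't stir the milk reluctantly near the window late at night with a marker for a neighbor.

(a) Not entailed — Kai carried the briefcase, not the table; the table belongs to the repainting event.
(b) Entailed — the narrative places the carrying before the repainting.
(c) Entailed — the original entails any weakening of itself; this just drops 'at dusk', 'in the shed' and generalizes the patient.
(d) Entailed — 'Zoya filled the drawer' is causative; it entails the inchoative 'the drawer filled'.
(e) Entailed — under negation, adding a further restriction is entailed: if no such stirring event occurred, none occurred for a neighbor either.

(b), (c), (d), (e)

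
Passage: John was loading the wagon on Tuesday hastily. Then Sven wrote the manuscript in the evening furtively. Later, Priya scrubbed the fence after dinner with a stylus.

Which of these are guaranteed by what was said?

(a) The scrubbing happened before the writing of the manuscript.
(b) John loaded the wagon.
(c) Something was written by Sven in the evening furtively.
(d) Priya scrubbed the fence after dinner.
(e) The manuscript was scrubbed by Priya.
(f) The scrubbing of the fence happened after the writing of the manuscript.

(a) Not entailed — the narrative places the writing before the scrubbing, not after.
(b) Not entailed — 'was loading' is progressive on an accomplishment; it does not entail the completed 'loaded'.
(c) Entailed — this follows by dropping conjuncts from the writing event's description.
(d) Entailed — this follows by dropping conjuncts from the scrubbing event's description.
(e) Not entailed — Priya scrubbed the fence, not the manuscript; the manuscript belongs to the writing event.
(f) Entailed — the narrative places the writing before the scrubbing.

(c), (d), (f)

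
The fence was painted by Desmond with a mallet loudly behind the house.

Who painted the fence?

Desmond

'Desmond' marks the agent of the painting event.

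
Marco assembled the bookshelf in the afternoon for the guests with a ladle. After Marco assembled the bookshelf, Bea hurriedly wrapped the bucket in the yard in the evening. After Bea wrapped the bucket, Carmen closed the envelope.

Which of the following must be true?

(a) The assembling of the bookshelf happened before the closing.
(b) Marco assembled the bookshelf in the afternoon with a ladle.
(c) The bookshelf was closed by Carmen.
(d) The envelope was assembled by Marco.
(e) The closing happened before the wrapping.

(a) Entailed — the narrative places the assembling before the closing.
(b) Entailed — dropping 'for the guests' leaves a sub-description the original still satisfies.
(c) Not entailed — Carmen closed the envelope, not the bookshelf; the bookshelf belongs to the assembling event.
(d) Not entailed — Marco assembled the bookshelf, not the envelope; the envelope belongs to the closing event.
(e) Not entailed — the narrative places the wrapping before the closing, not after.

(a), (b)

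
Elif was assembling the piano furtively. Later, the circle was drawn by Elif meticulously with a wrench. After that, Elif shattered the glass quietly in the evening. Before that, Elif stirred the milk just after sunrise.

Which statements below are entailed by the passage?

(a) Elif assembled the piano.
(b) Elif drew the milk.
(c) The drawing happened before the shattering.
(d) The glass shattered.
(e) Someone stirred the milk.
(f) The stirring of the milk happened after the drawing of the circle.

(c), (d), (e)

(a) Not entailed — 'was assembling' is progressive on an accomplishment; it does not entail the completed 'assembled'.
(b) Not entailed — Elif drew the circle, not the milk; the milk belongs to the stirring event.
(c) Entailed — the narrative places the drawing before the shattering.
(d) Entailed — 'Elif shattered the glass' is causative; it entails the inchoative 'the glass shattered'.
(e) Entailed — dropping 'just after sunrise' and generalizing the agent leaves a sub-description the original still satisfies.
(f) Not entailed — the narrative doesn't order the drawing relative to the stirring.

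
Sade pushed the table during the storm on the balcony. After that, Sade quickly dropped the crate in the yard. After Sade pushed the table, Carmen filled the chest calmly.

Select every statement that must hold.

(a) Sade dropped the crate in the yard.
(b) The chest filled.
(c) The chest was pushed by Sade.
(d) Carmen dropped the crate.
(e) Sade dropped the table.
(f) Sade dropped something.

(a) Entailed — dropping 'quickly' leaves a sub-description the original still satisfies.
(b) Entailed — 'Carmen filled the chest' is causative; it entails the inchoative 'the chest filled'.
(c) Not entailed — Sade pushed the table, not the chest; the chest belongs to the filling event.
(d) Not entailed — the passage has Sade dropping the crate, not Carmen.
(e) Not entailed — Sade dropped the crate, not the table; the table belongs to the pushing event.
(f) Entailed — every conjunct here is already in the original dropping event.

(a), (b), (f)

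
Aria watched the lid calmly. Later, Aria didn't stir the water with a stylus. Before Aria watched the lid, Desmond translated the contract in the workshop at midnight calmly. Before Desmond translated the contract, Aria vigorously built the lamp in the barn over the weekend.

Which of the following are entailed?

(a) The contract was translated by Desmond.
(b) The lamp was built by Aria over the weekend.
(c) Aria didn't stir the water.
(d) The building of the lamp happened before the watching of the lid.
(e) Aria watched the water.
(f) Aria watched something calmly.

(a), (b), (d), (f)

(a) Entailed — dropping 'calmly', 'at midnight', 'in the workshop' leaves a sub-description the original still satisfies.
(b) Entailed — dropping 'vigorously', 'in the barn' leaves a sub-description the original still satisfies.
(c) Not entailed — dropping 'with a stylus' under negation is not valid — the original leaves open that Aria stirred the water some other way.
(d) Entailed — the narrative places the building before the watching.
(e) Not entailed — Aria watched the lid, not the water; the water belongs to the stirring event.
(f) Entailed — the original entails any weakening of itself; this just generalizes the patient.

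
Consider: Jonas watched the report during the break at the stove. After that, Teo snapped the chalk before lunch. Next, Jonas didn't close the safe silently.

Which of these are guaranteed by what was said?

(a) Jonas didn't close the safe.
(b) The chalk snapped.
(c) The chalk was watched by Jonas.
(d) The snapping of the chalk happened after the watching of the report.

(b), (d)

(a) Not entailed — dropping 'silently' under negation is not valid — the original leaves open that Jonas closed the safe some other way.
(b) Entailed — 'Teo snapped the chalk' is causative; it entails the inchoative 'the chalk snapped'.
(c) Not entailed — Jonas watched the report, not the chalk; the chalk belongs to the snapping event.
(d) Entailed — the narrative places the watching before the snapping.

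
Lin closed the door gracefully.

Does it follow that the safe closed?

no

Nothing is said about any safe; only the door is affected.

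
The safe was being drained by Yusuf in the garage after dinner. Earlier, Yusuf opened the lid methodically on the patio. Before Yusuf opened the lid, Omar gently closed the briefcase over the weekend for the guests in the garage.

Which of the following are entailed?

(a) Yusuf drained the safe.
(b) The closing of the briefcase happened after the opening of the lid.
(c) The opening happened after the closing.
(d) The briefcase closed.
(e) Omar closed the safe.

(c), (d)

(a) Not entailed — 'was draining' is progressive on an accomplishment; it does not entail the completed 'drained'.
(b) Not entailed — the narrative places the closing before the opening, not after.
(c) Entailed — the narrative places the closing before the opening.
(d) Entailed — 'Omar closed the briefcase' is causative; it entails the inchoative 'the briefcase closed'.
(e) Not entailed — Omar closed the briefcase, not the safe; the safe belongs to the draining event.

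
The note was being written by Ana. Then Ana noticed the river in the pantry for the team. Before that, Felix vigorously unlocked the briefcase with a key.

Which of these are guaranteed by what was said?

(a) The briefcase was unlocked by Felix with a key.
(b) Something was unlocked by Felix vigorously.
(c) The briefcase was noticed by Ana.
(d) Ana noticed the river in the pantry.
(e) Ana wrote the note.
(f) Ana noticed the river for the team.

(a) Entailed — this follows by dropping conjuncts from the unlocking event's description.
(b) Entailed — every conjunct here is already in the original unlocking event.
(c) Not entailed — Ana noticed the river, not the briefcase; the briefcase belongs to the unlocking event.
(d) Entailed — the original entails any weakening of itself; this just drops 'for the team'.
(e) Not entailed — 'was writing' is progressive on an accomplishment; it does not entail the completed 'wrote'.
(f) Entailed — this follows by dropping conjuncts from the noticing event's description.

(a), (b), (d), (f)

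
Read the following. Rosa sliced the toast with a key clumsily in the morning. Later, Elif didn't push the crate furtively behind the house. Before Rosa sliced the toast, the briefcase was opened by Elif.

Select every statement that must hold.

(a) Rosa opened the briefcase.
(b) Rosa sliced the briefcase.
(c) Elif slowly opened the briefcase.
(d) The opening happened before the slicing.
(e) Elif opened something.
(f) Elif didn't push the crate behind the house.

(a) Not entailed — the passage has Elif opening the briefcase, not Rosa.
(b) Not entailed — Rosa sliced the toast, not the briefcase; the briefcase belongs to the opening event.
(c) Not entailed — 'slowly' adds information not in the original event.
(d) Entailed — the narrative places the opening before the slicing.
(e) Entailed — generalizing the patient leaves a sub-description the original still satisfies.
(f) Not entailed — dropping 'furtively' under negation is not valid — the original leaves open that Elif pushed the crate some other way.

(d), (e)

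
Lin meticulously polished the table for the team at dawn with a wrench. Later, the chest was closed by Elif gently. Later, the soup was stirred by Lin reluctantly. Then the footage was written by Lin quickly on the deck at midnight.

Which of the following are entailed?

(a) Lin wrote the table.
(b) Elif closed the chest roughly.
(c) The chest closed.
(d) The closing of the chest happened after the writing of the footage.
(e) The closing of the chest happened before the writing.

(a) Not entailed — Lin wrote the footage, not the table; the table belongs to the polishing event.
(b) Not entailed — 'roughly' adds a manner not in (and inconsistent with) the original.
(c) Entailed — 'Elif closed the chest' is causative; it entails the inchoative 'the chest closed'.
(d) Not entailed — the narrative places the closing before the writing, not after.
(e) Entailed — the narrative places the closing before the writing.

(c), (e)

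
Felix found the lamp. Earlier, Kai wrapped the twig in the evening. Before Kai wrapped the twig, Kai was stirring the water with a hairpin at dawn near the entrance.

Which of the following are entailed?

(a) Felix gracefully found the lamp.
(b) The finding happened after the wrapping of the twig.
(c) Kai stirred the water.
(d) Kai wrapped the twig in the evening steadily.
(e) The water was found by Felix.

(b), (c)

(a) Not entailed — 'gracefully' adds information not in the original event.
(b) Entailed — the narrative places the wrapping before the finding.
(c) Entailed — 'stir' is an activity; 'was stirring' entails that some stirring happened, so 'stirred' holds.
(d) Not entailed — 'steadily' adds information not in the original event.
(e) Not entailed — Felix found the lamp, not the water; the water belongs to the stirring event.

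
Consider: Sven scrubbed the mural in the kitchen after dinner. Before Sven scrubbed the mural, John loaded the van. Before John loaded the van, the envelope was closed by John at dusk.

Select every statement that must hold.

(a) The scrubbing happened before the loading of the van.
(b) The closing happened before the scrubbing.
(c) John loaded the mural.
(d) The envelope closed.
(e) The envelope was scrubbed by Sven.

(b), (d)

(a) Not entailed — the narrative places the loading before the scrubbing, not after.
(b) Entailed — the narrative places the closing before the scrubbing.
(c) Not entailed — John loaded the van, not the mural; the mural belongs to the scrubbing event.
(d) Entailed — 'John closed the envelope' is causative; it entails the inchoative 'the envelope closed'.
(e) Not entailed — Sven scrubbed the mural, not the envelope; the envelope belongs to the closing event.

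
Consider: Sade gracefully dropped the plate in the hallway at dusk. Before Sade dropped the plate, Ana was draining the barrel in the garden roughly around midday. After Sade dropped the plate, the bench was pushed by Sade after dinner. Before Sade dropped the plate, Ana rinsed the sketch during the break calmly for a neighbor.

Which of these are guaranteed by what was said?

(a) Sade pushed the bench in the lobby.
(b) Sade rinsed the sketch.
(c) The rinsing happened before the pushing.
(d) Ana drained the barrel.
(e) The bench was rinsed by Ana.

(c)

(a) Not entailed — 'in the lobby' adds information not in the original event.
(b) Not entailed — the passage has Ana rinsing the sketch, not Sade.
(c) Entailed — the narrative places the rinsing before the pushing.
(d) Not entailed — 'was draining' is progressive on an accomplishment; it does not entail the completed 'drained'.
(e) Not entailed — Ana rinsed the sketch, not the bench; the bench belongs to the pushing event.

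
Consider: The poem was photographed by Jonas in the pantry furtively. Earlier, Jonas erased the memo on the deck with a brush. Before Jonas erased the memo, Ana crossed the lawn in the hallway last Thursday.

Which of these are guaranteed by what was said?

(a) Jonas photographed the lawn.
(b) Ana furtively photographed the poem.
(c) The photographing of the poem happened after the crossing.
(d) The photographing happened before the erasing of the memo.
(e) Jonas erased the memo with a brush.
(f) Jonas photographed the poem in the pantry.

(c), (e), (f)

(a) Not entailed — Jonas photographed the poem, not the lawn; the lawn belongs to the crossing event.
(b) Not entailed — the passage has Jonas photographing the poem, not Ana.
(c) Entailed — the narrative places the crossing before the photographing.
(d) Not entailed — the narrative places the erasing before the photographing, not after.
(e) Entailed — dropping 'on the deck' leaves a sub-description the original still satisfies.
(f) Entailed — every conjunct here is already in the original photographing event.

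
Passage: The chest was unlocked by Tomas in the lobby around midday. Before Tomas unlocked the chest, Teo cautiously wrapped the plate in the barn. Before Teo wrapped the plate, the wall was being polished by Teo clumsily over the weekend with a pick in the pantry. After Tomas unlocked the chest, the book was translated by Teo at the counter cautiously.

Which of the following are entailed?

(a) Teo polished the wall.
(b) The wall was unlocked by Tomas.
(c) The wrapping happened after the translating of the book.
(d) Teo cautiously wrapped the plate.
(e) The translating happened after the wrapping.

(a), (d), (e)

(a) Entailed — 'polish' is an activity; 'was polishing' entails that some polishing happened, so 'polished' holds.
(b) Not entailed — Tomas unlocked the chest, not the wall; the wall belongs to the polishing event.
(c) Not entailed — the narrative places the wrapping before the translating, not after.
(d) Entailed — this follows by dropping conjuncts from the wrapping event's description.
(e) Entailed — the narrative places the wrapping before the translating.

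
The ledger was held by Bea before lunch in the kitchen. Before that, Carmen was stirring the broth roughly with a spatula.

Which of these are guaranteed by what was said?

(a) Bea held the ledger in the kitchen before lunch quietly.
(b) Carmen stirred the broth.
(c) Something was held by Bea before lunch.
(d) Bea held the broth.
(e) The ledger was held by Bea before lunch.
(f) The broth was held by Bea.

(b), (c), (e)

(a) Not entailed — 'quietly' adds information not in the original event.
(b) Entailed — 'stir' is an activity; 'was stirring' entails that some stirring happened, so 'stirred' holds.
(c) Entailed — dropping 'in the kitchen' and generalizing the patient leaves a sub-description the original still satisfies.
(d) Not entailed — Bea held the ledger, not the broth; the broth belongs to the stirring event.
(e) Entailed — the original entails any weakening of itself; this just drops 'in the kitchen'.
(f) Not entailed — Bea held the ledger, not the broth; the broth belongs to the stirring event.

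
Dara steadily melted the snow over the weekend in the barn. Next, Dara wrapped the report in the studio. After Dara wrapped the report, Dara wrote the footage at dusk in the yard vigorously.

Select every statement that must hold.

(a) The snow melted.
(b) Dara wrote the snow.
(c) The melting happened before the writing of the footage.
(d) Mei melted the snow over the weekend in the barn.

(a) Entailed — 'Dara melted the snow' is causative; it entails the inchoative 'the snow melted'.
(b) Not entailed — Dara wrote the footage, not the snow; the snow belongs to the melting event.
(c) Entailed — the narrative places the melting before the writing.
(d) Not entailed — the passage has Dara melting the snow, not Mei.

(a), (c)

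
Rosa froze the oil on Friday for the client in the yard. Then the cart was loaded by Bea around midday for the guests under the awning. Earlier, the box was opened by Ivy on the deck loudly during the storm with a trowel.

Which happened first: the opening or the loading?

the opening

The connectives place the opening before the loading.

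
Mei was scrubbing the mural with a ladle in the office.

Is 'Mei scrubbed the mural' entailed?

'scrub' is atelic; if Mei was scrubbing the mural, then Mei scrubbed the mural (for some time).

yes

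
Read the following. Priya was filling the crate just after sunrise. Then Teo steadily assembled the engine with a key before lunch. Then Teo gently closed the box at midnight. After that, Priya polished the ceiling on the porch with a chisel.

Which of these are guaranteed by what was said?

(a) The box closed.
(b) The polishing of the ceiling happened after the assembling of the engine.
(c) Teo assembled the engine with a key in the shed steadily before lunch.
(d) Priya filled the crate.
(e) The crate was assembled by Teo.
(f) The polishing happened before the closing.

(a) Entailed — 'Teo closed the box' is causative; it entails the inchoative 'the box closed'.
(b) Entailed — the narrative places the assembling before the polishing.
(c) Not entailed — 'in the shed' adds information not in the original event.
(d) Not entailed — 'was filling' is progressive on an accomplishment; it does not entail the completed 'filled'.
(e) Not entailed — Teo assembled the engine, not the crate; the crate belongs to the filling event.
(f) Not entailed — the narrative places the closing before the polishing, not after.

(a), (b)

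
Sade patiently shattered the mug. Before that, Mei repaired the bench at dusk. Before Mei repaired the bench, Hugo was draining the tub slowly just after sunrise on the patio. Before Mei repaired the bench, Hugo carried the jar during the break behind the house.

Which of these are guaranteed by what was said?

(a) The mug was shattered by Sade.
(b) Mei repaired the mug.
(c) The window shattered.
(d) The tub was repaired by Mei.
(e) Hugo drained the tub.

(a) Entailed — this follows by dropping conjuncts from the shattering event's description.
(b) Not entailed — Mei repaired the bench, not the mug; the mug belongs to the shattering event.
(c) Not entailed — the mug is what shattered, not the window.
(d) Not entailed — Mei repaired the bench, not the tub; the tub belongs to the draining event.
(e) Not entailed — 'was draining' is progressive on an accomplishment; it does not entail the completed 'drained'.

(a)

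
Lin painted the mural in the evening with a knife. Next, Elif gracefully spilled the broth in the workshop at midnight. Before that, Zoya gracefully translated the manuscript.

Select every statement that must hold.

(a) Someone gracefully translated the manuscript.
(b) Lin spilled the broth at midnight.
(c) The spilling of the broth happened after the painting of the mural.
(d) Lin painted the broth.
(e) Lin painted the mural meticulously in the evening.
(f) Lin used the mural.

(a), (c)

(a) Entailed — every conjunct here is already in the original translating event.
(b) Not entailed — the passage has Elif spilling the broth, not Lin.
(c) Entailed — the narrative places the painting before the spilling.
(d) Not entailed — Lin painted the mural, not the broth; the broth belongs to the spilling event.
(e) Not entailed — 'meticulously' adds information not in the original event.
(f) Not entailed — the mural is the patient, not an instrument — Lin used a knife.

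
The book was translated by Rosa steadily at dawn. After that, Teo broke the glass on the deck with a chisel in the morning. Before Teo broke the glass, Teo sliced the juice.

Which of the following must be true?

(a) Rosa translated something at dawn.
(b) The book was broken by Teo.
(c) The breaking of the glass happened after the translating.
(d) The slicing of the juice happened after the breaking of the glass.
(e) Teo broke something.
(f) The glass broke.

(a) Entailed — every conjunct here is already in the original translating event.
(b) Not entailed — Teo broke the glass, not the book; the book belongs to the translating event.
(c) Entailed — the narrative places the translating before the breaking.
(d) Not entailed — the narrative places the slicing before the breaking, not after.
(e) Entailed — this follows by dropping conjuncts from the breaking event's description.
(f) Entailed — 'Teo broke the glass' is causative; it entails the inchoative 'the glass broke'.

(a), (c), (e), (f)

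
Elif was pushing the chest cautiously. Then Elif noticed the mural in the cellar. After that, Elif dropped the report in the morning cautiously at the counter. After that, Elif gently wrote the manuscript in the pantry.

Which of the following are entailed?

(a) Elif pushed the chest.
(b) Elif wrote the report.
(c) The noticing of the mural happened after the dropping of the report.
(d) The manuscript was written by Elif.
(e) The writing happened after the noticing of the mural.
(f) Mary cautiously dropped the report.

(a), (d), (e)

(a) Entailed — 'push' is an activity; 'was pushing' entails that some pushing happened, so 'pushed' holds.
(b) Not entailed — Elif wrote the manuscript, not the report; the report belongs to the dropping event.
(c) Not entailed — the narrative places the noticing before the dropping, not after.
(d) Entailed — the original entails any weakening of itself; this just drops 'gently', 'in the pantry'.
(e) Entailed — the narrative places the noticing before the writing.
(f) Not entailed — the passage has Elif dropping the report, not Mary.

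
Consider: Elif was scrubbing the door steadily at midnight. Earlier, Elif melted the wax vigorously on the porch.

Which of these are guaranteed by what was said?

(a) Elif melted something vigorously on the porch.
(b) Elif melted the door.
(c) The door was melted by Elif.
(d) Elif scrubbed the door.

(a), (d)

(a) Entailed — the original entails any weakening of itself; this just generalizes the patient.
(b) Not entailed — Elif melted the wax, not the door; the door belongs to the scrubbing event.
(c) Not entailed — Elif melted the wax, not the door; the door belongs to the scrubbing event.
(d) Entailed — 'scrub' is an activity; 'was scrubbing' entails that some scrubbing happened, so 'scrubbed' holds.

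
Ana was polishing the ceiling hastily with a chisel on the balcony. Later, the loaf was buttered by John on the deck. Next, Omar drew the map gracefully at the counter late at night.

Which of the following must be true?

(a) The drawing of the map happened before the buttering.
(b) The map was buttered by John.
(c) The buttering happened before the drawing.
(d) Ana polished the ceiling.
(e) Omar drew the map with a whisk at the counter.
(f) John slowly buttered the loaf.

(a) Not entailed — the narrative places the buttering before the drawing, not after.
(b) Not entailed — John buttered the loaf, not the map; the map belongs to the drawing event.
(c) Entailed — the narrative places the buttering before the drawing.
(d) Entailed — 'polish' is an activity; 'was polishing' entails that some polishing happened, so 'polished' holds.
(e) Not entailed — 'with a whisk' adds information not in the original event.
(f) Not entailed — 'slowly' adds information not in the original event.

(c), (d)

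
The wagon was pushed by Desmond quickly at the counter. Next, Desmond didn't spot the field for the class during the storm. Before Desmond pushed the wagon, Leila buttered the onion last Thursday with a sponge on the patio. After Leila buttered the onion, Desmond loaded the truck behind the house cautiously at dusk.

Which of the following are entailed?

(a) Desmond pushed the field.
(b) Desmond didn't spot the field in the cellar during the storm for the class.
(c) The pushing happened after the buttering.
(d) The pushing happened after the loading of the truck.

(a) Not entailed — Desmond pushed the wagon, not the field; the field belongs to the spotting event.
(b) Entailed — under negation, adding a further restriction is entailed: if no such spotting event occurred, none occurred in the cellar either.
(c) Entailed — the narrative places the buttering before the pushing.
(d) Not entailed — the narrative doesn't order the loading relative to the pushing.

(b), (c)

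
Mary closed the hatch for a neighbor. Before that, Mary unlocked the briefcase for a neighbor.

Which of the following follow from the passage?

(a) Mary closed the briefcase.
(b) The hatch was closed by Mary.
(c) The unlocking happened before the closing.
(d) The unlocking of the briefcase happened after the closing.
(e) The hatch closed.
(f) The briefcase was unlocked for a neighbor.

(b), (c), (e), (f)

(a) Not entailed — Mary closed the hatch, not the briefcase; the briefcase belongs to the unlocking event.
(b) Entailed — every conjunct here is already in the original closing event.
(c) Entailed — the narrative places the unlocking before the closing.
(d) Not entailed — the narrative places the unlocking before the closing, not after.
(e) Entailed — 'Mary closed the hatch' is causative; it entails the inchoative 'the hatch closed'.
(f) Entailed — every conjunct here is already in the original unlocking event.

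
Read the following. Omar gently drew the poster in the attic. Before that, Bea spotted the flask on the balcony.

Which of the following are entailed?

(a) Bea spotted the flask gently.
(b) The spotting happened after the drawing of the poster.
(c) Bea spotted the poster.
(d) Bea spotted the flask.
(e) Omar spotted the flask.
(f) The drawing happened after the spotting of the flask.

(d), (f)

(a) Not entailed — 'gently' adds information not in the original event.
(b) Not entailed — the narrative places the spotting before the drawing, not after.
(c) Not entailed — Bea spotted the flask, not the poster; the poster belongs to the drawing event.
(d) Entailed — this follows by dropping conjuncts from the spotting event's description.
(e) Not entailed — the passage has Bea spotting the flask, not Omar.
(f) Entailed — the narrative places the spotting before the drawing.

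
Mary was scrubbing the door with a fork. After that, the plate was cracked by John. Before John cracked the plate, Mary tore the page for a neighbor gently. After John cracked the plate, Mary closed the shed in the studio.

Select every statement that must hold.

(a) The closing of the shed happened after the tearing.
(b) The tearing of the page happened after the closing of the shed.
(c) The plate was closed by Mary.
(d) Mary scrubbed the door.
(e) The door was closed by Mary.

(a) Entailed — the narrative places the tearing before the closing.
(b) Not entailed — the narrative places the tearing before the closing, not after.
(c) Not entailed — Mary closed the shed, not the plate; the plate belongs to the cracking event.
(d) Entailed — 'scrub' is an activity; 'was scrubbing' entails that some scrubbing happened, so 'scrubbed' holds.
(e) Not entailed — Mary closed the shed, not the door; the door belongs to the scrubbing event.

(a), (d)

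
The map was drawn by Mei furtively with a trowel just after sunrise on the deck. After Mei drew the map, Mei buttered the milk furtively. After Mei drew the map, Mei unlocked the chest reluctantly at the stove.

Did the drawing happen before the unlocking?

yes

The narrative orders the drawing before the unlocking.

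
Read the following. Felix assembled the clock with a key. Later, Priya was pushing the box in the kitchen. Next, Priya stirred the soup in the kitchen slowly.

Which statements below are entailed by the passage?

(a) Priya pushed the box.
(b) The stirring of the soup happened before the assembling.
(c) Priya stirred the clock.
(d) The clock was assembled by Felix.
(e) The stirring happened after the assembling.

(a) Entailed — 'push' is an activity; 'was pushing' entails that some pushing happened, so 'pushed' holds.
(b) Not entailed — the narrative places the assembling before the stirring, not after.
(c) Not entailed — Priya stirred the soup, not the clock; the clock belongs to the assembling event.
(d) Entailed — the original entails any weakening of itself; this just drops 'with a key'.
(e) Entailed — the narrative places the assembling before the stirring.

(a), (d), (e)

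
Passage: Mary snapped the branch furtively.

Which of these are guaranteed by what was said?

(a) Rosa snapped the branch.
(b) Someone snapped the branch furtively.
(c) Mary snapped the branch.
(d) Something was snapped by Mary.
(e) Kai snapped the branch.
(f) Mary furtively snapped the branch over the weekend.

(b), (c), (d)

(a) Not entailed — the passage has Mary snapping the branch, not Rosa.
(b) Entailed — the original entails any weakening of itself; this just generalizes the agent.
(c) Entailed — the original entails any weakening of itself; this just drops 'furtively'.
(d) Entailed — the original entails any weakening of itself; this just drops 'furtively' and generalizes the patient.
(e) Not entailed — the passage has Mary snapping the branch, not Kai.
(f) Not entailed — 'over the weekend' adds information not in the original event.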